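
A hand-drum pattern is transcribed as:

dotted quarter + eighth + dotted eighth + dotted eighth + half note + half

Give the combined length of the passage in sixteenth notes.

30

In sixteenth notes: dotted quarter = 6; eighth = 2; dotted eighth = 3; dotted eighth = 3; half note = 8; half = 8.
Adding: 6 + 2 + 3 + 3 + 8 + 8 = 30 sixteenth notes.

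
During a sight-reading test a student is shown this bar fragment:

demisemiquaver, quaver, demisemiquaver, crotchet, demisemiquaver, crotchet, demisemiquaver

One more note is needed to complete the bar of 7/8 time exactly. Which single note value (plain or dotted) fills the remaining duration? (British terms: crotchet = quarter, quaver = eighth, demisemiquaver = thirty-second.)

eighth note

The bar of 7/8 = 28 thirty-second notes.
In thirty-second notes: demisemiquaver = 1; quaver = 4; demisemiquaver = 1; crotchet = 8; demisemiquaver = 1; crotchet = 8; demisemiquaver = 1.
Sum: 1 + 4 + 1 + 8 + 1 + 8 + 1 = 24.
Remaining: 28 − 24 = 4 thirty-second notes, which is a eighth note.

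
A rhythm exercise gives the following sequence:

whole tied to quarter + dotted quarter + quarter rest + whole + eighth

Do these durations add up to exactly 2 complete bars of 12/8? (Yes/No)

Yes

One bar of 12/8 = 12 eighth notes, so 2 bars = 24.
Express everything in eighth notes: whole tied to quarter (whole + quarter) = 10; dotted quarter = 3; quarter rest = 2; whole = 8; eighth = 1.
Adding: 10 + 3 + 2 + 8 + 1 = 24.
24 equals 24, so the answer is Yes.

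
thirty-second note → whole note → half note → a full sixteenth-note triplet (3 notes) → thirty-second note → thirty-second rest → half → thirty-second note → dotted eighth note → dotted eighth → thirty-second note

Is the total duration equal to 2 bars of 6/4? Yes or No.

No

One bar of 6/4 = 48 thirty-second notes, so 2 bars = 96.
Convert each value to thirty-second notes: thirty-second note = 1; whole note = 32; half note = 16; a full sixteenth-note triplet (3 notes) (three triplet sixteenths span one eighth) = 4; thirty-second note = 1; thirty-second rest = 1; half = 16; thirty-second note = 1; dotted eighth note = 6; dotted eighth = 6; thirty-second note = 1.
Sum: 1 + 32 + 16 + 4 + 1 + 1 + 16 + 1 + 6 + 6 + 1 = 85.
85 falls short of 96, so the answer is No.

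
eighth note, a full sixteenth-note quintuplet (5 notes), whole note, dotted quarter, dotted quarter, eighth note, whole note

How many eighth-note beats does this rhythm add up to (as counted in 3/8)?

26

One eighth-note beat = 2 sixteenth notes.
Each duration in sixteenth notes: eighth note = 2; a full sixteenth-note quintuplet (5 notes) (five quintuplet sixteenths span one quarter) = 4; whole note = 16; dotted quarter = 6; dotted quarter = 6; eighth note = 2; whole note = 16.
Altogether 2 + 4 + 16 + 6 + 6 + 2 + 16 = 52.
52 ÷ 2 = 26 beats.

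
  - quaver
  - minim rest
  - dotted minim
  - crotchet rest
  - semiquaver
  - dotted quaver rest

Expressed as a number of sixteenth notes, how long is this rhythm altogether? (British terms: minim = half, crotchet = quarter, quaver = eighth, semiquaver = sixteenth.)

Express everything in sixteenth notes: quaver = 2; minim rest = 8; dotted minim = 12; crotchet rest = 4; semiquaver = 1; dotted quaver rest = 3.
Sum: 2 + 8 + 12 + 4 + 1 + 3 = 30 sixteenth notes.

30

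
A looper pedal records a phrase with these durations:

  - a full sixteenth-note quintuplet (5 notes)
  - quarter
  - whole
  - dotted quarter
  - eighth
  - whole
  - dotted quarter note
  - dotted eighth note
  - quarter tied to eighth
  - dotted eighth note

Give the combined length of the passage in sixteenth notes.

Each duration in sixteenth notes: a full sixteenth-note quintuplet (5 notes) (five quintuplet sixteenths span one quarter) = 4; quarter = 4; whole = 16; dotted quarter = 6; eighth = 2; whole = 16; dotted quarter note = 6; dotted eighth note = 3; quarter tied to eighth (quarter + eighth) = 6; dotted eighth note = 3.
Sum: 4 + 4 + 16 + 6 + 2 + 16 + 6 + 3 + 6 + 3 = 66 sixteenth notes.

66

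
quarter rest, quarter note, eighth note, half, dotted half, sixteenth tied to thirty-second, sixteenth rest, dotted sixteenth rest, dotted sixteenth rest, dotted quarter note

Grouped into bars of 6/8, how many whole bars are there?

One bar of 6/8 = 24 thirty-second notes.
In thirty-second notes: quarter rest = 8; quarter note = 8; eighth note = 4; half = 16; dotted half = 24; sixteenth tied to thirty-second (sixteenth + thirty-second) = 3; sixteenth rest = 2; dotted sixteenth rest = 3; dotted sixteenth rest = 3; dotted quarter note = 12.
Total: 8 + 8 + 4 + 16 + 24 + 3 + 2 + 3 + 3 + 12 = 83.
83 ÷ 24 = 3 complete bars with 11 left over.

3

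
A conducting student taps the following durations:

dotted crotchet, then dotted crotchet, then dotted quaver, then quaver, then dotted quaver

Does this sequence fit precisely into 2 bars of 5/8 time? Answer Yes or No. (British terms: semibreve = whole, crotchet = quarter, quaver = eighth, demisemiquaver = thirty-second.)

One bar of 5/8 = 10 sixteenth notes, so 2 bars = 20.
Convert each value to sixteenth notes: dotted crotchet = 6; dotted crotchet = 6; dotted quaver = 3; quaver = 2; dotted quaver = 3.
Altogether 6 + 6 + 3 + 2 + 3 = 20.
20 equals 20, so the answer is Yes.

Yes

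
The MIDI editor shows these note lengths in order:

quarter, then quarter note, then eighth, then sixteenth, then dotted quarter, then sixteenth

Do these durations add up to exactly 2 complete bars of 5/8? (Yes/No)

No

One bar of 5/8 = 10 sixteenth notes, so 2 bars = 20.
Convert each value to sixteenth notes: quarter = 4; quarter note = 4; eighth = 2; sixteenth = 1; dotted quarter = 6; sixteenth = 1.
Adding: 4 + 4 + 2 + 1 + 6 + 1 = 18.
18 falls short of 20, so the answer is No.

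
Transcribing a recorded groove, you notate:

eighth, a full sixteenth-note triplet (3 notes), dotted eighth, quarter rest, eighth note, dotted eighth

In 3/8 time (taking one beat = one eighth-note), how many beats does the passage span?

One eighth-note beat = 2 sixteenth notes.
In sixteenth notes: eighth = 2; a full sixteenth-note triplet (3 notes) (three triplet sixteenths span one eighth) = 2; dotted eighth = 3; quarter rest = 4; eighth note = 2; dotted eighth = 3.
Total: 2 + 2 + 3 + 4 + 2 + 3 = 16.
16 ÷ 2 = 8 beats.

8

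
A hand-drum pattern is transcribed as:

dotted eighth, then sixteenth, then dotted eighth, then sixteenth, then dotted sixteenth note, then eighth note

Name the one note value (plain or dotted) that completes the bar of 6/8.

thirty-second note

The bar of 6/8 = 24 thirty-second notes.
Convert each value to thirty-second notes: dotted eighth = 6; sixteenth = 2; dotted eighth = 6; sixteenth = 2; dotted sixteenth note = 3; eighth note = 4.
Adding: 6 + 2 + 6 + 2 + 3 + 4 = 23.
Remaining: 24 − 23 = 1 thirty-second note, which is a thirty-second note.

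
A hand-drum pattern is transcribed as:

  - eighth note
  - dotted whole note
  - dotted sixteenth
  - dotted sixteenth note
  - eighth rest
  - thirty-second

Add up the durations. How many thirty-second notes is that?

In thirty-second notes: eighth note = 4; dotted whole note = 48; dotted sixteenth = 3; dotted sixteenth note = 3; eighth rest = 4; thirty-second = 1.
Adding: 4 + 48 + 3 + 3 + 4 + 1 = 63 thirty-second notes.

63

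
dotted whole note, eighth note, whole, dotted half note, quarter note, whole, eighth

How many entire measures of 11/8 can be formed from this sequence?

One bar of 11/8 = 11 eighth notes.
Express everything in eighth notes: dotted whole note = 12; eighth note = 1; whole = 8; dotted half note = 6; quarter note = 2; whole = 8; eighth = 1.
Total: 12 + 1 + 8 + 6 + 2 + 8 + 1 = 38.
38 ÷ 11 = 3 complete bars with 5 left over.

3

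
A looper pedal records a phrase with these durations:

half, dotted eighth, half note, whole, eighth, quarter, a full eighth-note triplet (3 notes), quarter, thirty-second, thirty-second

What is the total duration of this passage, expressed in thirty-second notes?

100

Convert each value to thirty-second notes: half = 16; dotted eighth = 6; half note = 16; whole = 32; eighth = 4; quarter = 8; a full eighth-note triplet (3 notes) (three triplet eighths span one quarter) = 8; quarter = 8; thirty-second = 1; thirty-second = 1.
Sum: 16 + 6 + 16 + 32 + 4 + 8 + 8 + 8 + 1 + 1 = 100 thirty-second notes.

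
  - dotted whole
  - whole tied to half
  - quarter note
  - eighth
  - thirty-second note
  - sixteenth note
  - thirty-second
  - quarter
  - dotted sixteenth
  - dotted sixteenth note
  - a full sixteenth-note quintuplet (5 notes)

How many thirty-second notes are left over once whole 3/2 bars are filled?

38

One bar of 3/2 = 48 thirty-second notes.
Convert each value to thirty-second notes: dotted whole = 48; whole tied to half (whole + half) = 48; quarter note = 8; eighth = 4; thirty-second note = 1; sixteenth note = 2; thirty-second = 1; quarter = 8; dotted sixteenth = 3; dotted sixteenth note = 3; a full sixteenth-note quintuplet (5 notes) (five quintuplet sixteenths span one quarter) = 8.
Altogether 48 + 48 + 8 + 4 + 1 + 2 + 1 + 8 + 3 + 3 + 8 = 134.
134 ÷ 48 = 2 complete bars with 38 thirty-second notes remaining.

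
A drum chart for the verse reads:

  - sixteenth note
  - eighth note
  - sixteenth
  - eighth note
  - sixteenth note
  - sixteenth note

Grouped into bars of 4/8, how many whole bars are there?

1

One bar of 4/8 = 8 sixteenth notes.
Express everything in sixteenth notes: sixteenth note = 1; eighth note = 2; sixteenth = 1; eighth note = 2; sixteenth note = 1; sixteenth note = 1.
Sum: 1 + 2 + 1 + 2 + 1 + 1 = 8.
8 ÷ 8 = 1 complete bar with 0 left over.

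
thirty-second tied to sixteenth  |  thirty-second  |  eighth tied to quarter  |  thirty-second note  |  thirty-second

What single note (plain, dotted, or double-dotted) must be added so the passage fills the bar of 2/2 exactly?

double-dotted quarter note

The bar of 2/2 = 32 thirty-second notes.
Convert each value to thirty-second notes: thirty-second tied to sixteenth (thirty-second + sixteenth) = 3; thirty-second = 1; eighth tied to quarter (eighth + quarter) = 12; thirty-second note = 1; thirty-second = 1.
Adding: 3 + 1 + 12 + 1 + 1 = 18.
Remaining: 32 − 18 = 14 thirty-second notes, which is a double-dotted quarter note.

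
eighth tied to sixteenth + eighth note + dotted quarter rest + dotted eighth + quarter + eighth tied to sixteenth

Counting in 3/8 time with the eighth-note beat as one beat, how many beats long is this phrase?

10.5

One eighth-note beat = 2 sixteenth notes.
In sixteenth notes: eighth tied to sixteenth (eighth + sixteenth) = 3; eighth note = 2; dotted quarter rest = 6; dotted eighth = 3; quarter = 4; eighth tied to sixteenth (eighth + sixteenth) = 3.
Altogether 3 + 2 + 6 + 3 + 4 + 3 = 21.
21 ÷ 2 = 10.5 beats.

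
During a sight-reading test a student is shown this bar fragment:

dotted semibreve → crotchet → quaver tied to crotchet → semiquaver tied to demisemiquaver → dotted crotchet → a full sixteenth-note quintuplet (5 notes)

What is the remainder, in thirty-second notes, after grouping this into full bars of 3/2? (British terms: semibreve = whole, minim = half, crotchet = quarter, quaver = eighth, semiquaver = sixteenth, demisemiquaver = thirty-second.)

One bar of 3/2 = 48 thirty-second notes.
Working in thirty-second notes: dotted semibreve = 48; crotchet = 8; quaver tied to crotchet (quaver + crotchet) = 12; semiquaver tied to demisemiquaver (semiquaver + demisemiquaver) = 3; dotted crotchet = 12; a full sixteenth-note quintuplet (5 notes) (five quintuplet sixteenths span one quarter) = 8.
Adding: 48 + 8 + 12 + 3 + 12 + 8 = 91.
91 ÷ 48 = 1 complete bar with 43 thirty-second notes remaining.

43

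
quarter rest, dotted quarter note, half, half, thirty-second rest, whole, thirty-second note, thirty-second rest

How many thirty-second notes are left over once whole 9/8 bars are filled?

15

One bar of 9/8 = 36 thirty-second notes.
Working in thirty-second notes: quarter rest = 8; dotted quarter note = 12; half = 16; half = 16; thirty-second rest = 1; whole = 32; thirty-second note = 1; thirty-second rest = 1.
Total: 8 + 12 + 16 + 16 + 1 + 32 + 1 + 1 = 87.
87 ÷ 36 = 2 complete bars with 15 thirty-second notes remaining.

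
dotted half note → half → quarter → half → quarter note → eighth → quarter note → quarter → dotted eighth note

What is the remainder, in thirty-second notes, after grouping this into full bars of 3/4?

2

One bar of 3/4 = 12 sixteenth notes.
Convert each value to sixteenth notes: dotted half note = 12; half = 8; quarter = 4; half = 8; quarter note = 4; eighth = 2; quarter note = 4; quarter = 4; dotted eighth note = 3.
Adding: 12 + 8 + 4 + 8 + 4 + 2 + 4 + 4 + 3 = 49.
49 ÷ 12 = 4 complete bars with 1 sixteenth note remaining = 2 thirty-second notes.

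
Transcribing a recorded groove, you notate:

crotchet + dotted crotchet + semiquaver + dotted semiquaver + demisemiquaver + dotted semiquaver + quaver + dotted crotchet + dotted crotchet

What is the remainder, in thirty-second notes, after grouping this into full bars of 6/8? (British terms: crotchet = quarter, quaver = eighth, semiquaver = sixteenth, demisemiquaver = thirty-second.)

One bar of 6/8 = 24 thirty-second notes.
In thirty-second notes: crotchet = 8; dotted crotchet = 12; semiquaver = 2; dotted semiquaver = 3; demisemiquaver = 1; dotted semiquaver = 3; quaver = 4; dotted crotchet = 12; dotted crotchet = 12.
Altogether 8 + 12 + 2 + 3 + 1 + 3 + 4 + 12 + 12 = 57.
57 ÷ 24 = 2 complete bars with 9 thirty-second notes remaining.

9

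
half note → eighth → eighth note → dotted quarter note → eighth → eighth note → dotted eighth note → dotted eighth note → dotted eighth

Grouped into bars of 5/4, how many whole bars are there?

1

One bar of 5/4 = 20 sixteenth notes.
Working in sixteenth notes: half note = 8; eighth = 2; eighth note = 2; dotted quarter note = 6; eighth = 2; eighth note = 2; dotted eighth note = 3; dotted eighth note = 3; dotted eighth = 3.
Altogether 8 + 2 + 2 + 6 + 2 + 2 + 3 + 3 + 3 = 31.
31 ÷ 20 = 1 complete bar with 11 left over.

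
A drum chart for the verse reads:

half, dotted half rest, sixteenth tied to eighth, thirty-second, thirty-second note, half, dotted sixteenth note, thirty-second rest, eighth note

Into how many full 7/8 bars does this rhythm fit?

2

One bar of 7/8 = 28 thirty-second notes.
Convert each value to thirty-second notes: half = 16; dotted half rest = 24; sixteenth tied to eighth (sixteenth + eighth) = 6; thirty-second = 1; thirty-second note = 1; half = 16; dotted sixteenth note = 3; thirty-second rest = 1; eighth note = 4.
Adding: 16 + 24 + 6 + 1 + 1 + 16 + 3 + 1 + 4 = 72.
72 ÷ 28 = 2 complete bars with 16 left over.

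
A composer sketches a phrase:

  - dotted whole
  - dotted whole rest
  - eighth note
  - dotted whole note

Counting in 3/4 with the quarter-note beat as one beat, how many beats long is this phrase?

18.5

One quarter-note beat = 2 eighth notes.
Each duration in eighth notes: dotted whole = 12; dotted whole rest = 12; eighth note = 1; dotted whole note = 12.
Adding: 12 + 12 + 1 + 12 = 37.
37 ÷ 2 = 18.5 beats.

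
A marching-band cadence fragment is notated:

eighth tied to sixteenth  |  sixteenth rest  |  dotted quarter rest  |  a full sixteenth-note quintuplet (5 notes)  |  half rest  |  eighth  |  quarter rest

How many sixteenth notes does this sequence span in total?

Convert each value to sixteenth notes: eighth tied to sixteenth (eighth + sixteenth) = 3; sixteenth rest = 1; dotted quarter rest = 6; a full sixteenth-note quintuplet (5 notes) (five quintuplet sixteenths span one quarter) = 4; half rest = 8; eighth = 2; quarter rest = 4.
Total: 3 + 1 + 6 + 4 + 8 + 2 + 4 = 28 sixteenth notes.

28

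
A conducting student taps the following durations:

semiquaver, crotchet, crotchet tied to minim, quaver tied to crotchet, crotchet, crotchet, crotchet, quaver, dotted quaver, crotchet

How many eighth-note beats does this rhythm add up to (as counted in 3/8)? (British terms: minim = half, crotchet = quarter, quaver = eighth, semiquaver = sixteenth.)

One eighth-note beat = 2 sixteenth notes.
Each duration in sixteenth notes: semiquaver = 1; crotchet = 4; crotchet tied to minim (crotchet + minim) = 12; quaver tied to crotchet (quaver + crotchet) = 6; crotchet = 4; crotchet = 4; crotchet = 4; quaver = 2; dotted quaver = 3; crotchet = 4.
Sum: 1 + 4 + 12 + 6 + 4 + 4 + 4 + 2 + 3 + 4 = 44.
44 ÷ 2 = 22 beats.

22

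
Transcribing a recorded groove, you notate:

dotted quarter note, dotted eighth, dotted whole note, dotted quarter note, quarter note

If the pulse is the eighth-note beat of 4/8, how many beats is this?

One eighth-note beat = 2 sixteenth notes.
Each duration in sixteenth notes: dotted quarter note = 6; dotted eighth = 3; dotted whole note = 24; dotted quarter note = 6; quarter note = 4.
Adding: 6 + 3 + 24 + 6 + 4 = 43.
43 ÷ 2 = 21.5 beats.

21.5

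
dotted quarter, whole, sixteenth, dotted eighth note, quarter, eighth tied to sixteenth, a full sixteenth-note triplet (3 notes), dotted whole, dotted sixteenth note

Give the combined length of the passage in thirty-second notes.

Working in thirty-second notes: dotted quarter = 12; whole = 32; sixteenth = 2; dotted eighth note = 6; quarter = 8; eighth tied to sixteenth (eighth + sixteenth) = 6; a full sixteenth-note triplet (3 notes) (three triplet sixteenths span one eighth) = 4; dotted whole = 48; dotted sixteenth note = 3.
Total: 12 + 32 + 2 + 6 + 8 + 6 + 4 + 48 + 3 = 121 thirty-second notes.

121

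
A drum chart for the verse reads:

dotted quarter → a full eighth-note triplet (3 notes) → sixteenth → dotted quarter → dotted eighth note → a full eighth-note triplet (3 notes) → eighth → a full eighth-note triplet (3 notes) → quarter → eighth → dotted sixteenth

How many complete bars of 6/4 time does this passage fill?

1

One bar of 6/4 = 48 thirty-second notes.
In thirty-second notes: dotted quarter = 12; a full eighth-note triplet (3 notes) (three triplet eighths span one quarter) = 8; sixteenth = 2; dotted quarter = 12; dotted eighth note = 6; a full eighth-note triplet (3 notes) (three triplet eighths span one quarter) = 8; eighth = 4; a full eighth-note triplet (3 notes) (three triplet eighths span one quarter) = 8; quarter = 8; eighth = 4; dotted sixteenth = 3.
Adding: 12 + 8 + 2 + 12 + 6 + 8 + 4 + 8 + 8 + 4 + 3 = 75.
75 ÷ 48 = 1 complete bar with 27 left over.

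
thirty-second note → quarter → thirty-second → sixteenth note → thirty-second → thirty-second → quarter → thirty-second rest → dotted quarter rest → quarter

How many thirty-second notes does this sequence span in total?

43

Convert each value to thirty-second notes: thirty-second note = 1; quarter = 8; thirty-second = 1; sixteenth note = 2; thirty-second = 1; thirty-second = 1; quarter = 8; thirty-second rest = 1; dotted quarter rest = 12; quarter = 8.
Total: 1 + 8 + 1 + 2 + 1 + 1 + 8 + 1 + 12 + 8 = 43 thirty-second notes.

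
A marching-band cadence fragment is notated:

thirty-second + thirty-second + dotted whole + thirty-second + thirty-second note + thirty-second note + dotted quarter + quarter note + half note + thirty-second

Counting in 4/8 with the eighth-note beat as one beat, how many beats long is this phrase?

One eighth-note beat = 4 thirty-second notes.
Each duration in thirty-second notes: thirty-second = 1; thirty-second = 1; dotted whole = 48; thirty-second = 1; thirty-second note = 1; thirty-second note = 1; dotted quarter = 12; quarter note = 8; half note = 16; thirty-second = 1.
Adding: 1 + 1 + 48 + 1 + 1 + 1 + 12 + 8 + 16 + 1 = 90.
90 ÷ 4 = 22.5 beats.

22.5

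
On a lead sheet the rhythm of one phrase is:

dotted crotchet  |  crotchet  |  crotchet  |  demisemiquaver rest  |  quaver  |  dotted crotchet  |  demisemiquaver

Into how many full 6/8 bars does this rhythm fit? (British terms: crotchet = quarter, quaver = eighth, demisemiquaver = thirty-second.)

One bar of 6/8 = 24 thirty-second notes.
Convert each value to thirty-second notes: dotted crotchet = 12; crotchet = 8; crotchet = 8; demisemiquaver rest = 1; quaver = 4; dotted crotchet = 12; demisemiquaver = 1.
Sum: 12 + 8 + 8 + 1 + 4 + 12 + 1 = 46.
46 ÷ 24 = 1 complete bar with 22 left over.

1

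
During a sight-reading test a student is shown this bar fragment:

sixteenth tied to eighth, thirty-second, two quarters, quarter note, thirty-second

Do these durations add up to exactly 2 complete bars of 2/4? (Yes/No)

One bar of 2/4 = 16 thirty-second notes, so 2 bars = 32.
In thirty-second notes: sixteenth tied to eighth (sixteenth + eighth) = 6; thirty-second = 1; quarter = 8; quarter = 8; quarter note = 8; thirty-second = 1.
Adding: 6 + 1 + 8 + 8 + 8 + 1 = 32.
32 equals 32, so the answer is Yes.

Yes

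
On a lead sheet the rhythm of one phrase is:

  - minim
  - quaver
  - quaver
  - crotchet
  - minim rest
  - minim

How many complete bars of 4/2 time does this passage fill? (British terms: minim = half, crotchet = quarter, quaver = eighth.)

One bar of 4/2 = 16 eighth notes.
Convert each value to eighth notes: minim = 4; quaver = 1; quaver = 1; crotchet = 2; minim rest = 4; minim = 4.
Altogether 4 + 1 + 1 + 2 + 4 + 4 = 16.
16 ÷ 16 = 1 complete bar with 0 left over.

1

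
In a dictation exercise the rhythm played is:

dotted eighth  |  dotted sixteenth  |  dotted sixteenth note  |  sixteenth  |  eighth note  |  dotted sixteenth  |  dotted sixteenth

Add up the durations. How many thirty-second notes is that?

24

Working in thirty-second notes: dotted eighth = 6; dotted sixteenth = 3; dotted sixteenth note = 3; sixteenth = 2; eighth note = 4; dotted sixteenth = 3; dotted sixteenth = 3.
Sum: 6 + 3 + 3 + 2 + 4 + 3 + 3 = 24 thirty-second notes.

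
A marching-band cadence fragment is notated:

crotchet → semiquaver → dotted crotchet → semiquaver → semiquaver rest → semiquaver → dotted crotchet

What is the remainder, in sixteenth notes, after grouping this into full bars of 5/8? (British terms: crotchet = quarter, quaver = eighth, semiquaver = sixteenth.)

One bar of 5/8 = 10 sixteenth notes.
Express everything in sixteenth notes: crotchet = 4; semiquaver = 1; dotted crotchet = 6; semiquaver = 1; semiquaver rest = 1; semiquaver = 1; dotted crotchet = 6.
Adding: 4 + 1 + 6 + 1 + 1 + 1 + 6 = 20.
20 ÷ 10 = 2 complete bars with 0 sixteenth notes remaining.

0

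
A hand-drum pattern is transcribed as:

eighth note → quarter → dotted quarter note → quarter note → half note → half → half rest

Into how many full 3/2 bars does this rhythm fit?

One bar of 3/2 = 12 eighth notes.
Each duration in eighth notes: eighth note = 1; quarter = 2; dotted quarter note = 3; quarter note = 2; half note = 4; half = 4; half rest = 4.
Altogether 1 + 2 + 3 + 2 + 4 + 4 + 4 = 20.
20 ÷ 12 = 1 complete bar with 8 left over.

1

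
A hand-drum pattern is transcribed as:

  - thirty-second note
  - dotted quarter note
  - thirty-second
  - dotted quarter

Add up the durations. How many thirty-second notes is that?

In thirty-second notes: thirty-second note = 1; dotted quarter note = 12; thirty-second = 1; dotted quarter = 12.
Altogether 1 + 12 + 1 + 12 = 26 thirty-second notes.

26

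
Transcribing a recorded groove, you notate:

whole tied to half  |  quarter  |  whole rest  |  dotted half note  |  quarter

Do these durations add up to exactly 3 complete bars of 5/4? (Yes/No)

One bar of 5/4 = 5 quarter notes, so 3 bars = 15.
Each duration in quarter notes: whole tied to half (whole + half) = 6; quarter = 1; whole rest = 4; dotted half note = 3; quarter = 1.
Total: 6 + 1 + 4 + 3 + 1 = 15.
15 equals 15, so the answer is Yes.

Yes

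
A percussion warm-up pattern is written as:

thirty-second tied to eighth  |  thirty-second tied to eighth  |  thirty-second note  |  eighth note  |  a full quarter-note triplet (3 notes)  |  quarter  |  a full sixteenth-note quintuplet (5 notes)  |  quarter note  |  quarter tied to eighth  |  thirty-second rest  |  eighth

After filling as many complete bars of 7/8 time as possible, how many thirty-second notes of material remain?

One bar of 7/8 = 28 thirty-second notes.
Express everything in thirty-second notes: thirty-second tied to eighth (thirty-second + eighth) = 5; thirty-second tied to eighth (thirty-second + eighth) = 5; thirty-second note = 1; eighth note = 4; a full quarter-note triplet (3 notes) (three triplet quarters span one half) = 16; quarter = 8; a full sixteenth-note quintuplet (5 notes) (five quintuplet sixteenths span one quarter) = 8; quarter note = 8; quarter tied to eighth (quarter + eighth) = 12; thirty-second rest = 1; eighth = 4.
Altogether 5 + 5 + 1 + 4 + 16 + 8 + 8 + 8 + 12 + 1 + 4 = 72.
72 ÷ 28 = 2 complete bars with 16 thirty-second notes remaining.

16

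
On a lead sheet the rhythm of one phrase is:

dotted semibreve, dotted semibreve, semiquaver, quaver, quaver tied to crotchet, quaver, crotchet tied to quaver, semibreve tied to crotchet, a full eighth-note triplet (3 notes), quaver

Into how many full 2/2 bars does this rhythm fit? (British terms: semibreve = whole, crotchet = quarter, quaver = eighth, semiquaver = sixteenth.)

5

One bar of 2/2 = 16 sixteenth notes.
Working in sixteenth notes: dotted semibreve = 24; dotted semibreve = 24; semiquaver = 1; quaver = 2; quaver tied to crotchet (quaver + crotchet) = 6; quaver = 2; crotchet tied to quaver (crotchet + quaver) = 6; semibreve tied to crotchet (semibreve + crotchet) = 20; a full eighth-note triplet (3 notes) (three triplet eighths span one quarter) = 4; quaver = 2.
Adding: 24 + 24 + 1 + 2 + 6 + 2 + 6 + 20 + 4 + 2 = 91.
91 ÷ 16 = 5 complete bars with 11 left over.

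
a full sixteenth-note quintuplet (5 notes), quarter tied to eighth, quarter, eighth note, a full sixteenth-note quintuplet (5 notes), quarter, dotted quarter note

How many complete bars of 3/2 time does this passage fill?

One bar of 3/2 = 12 eighth notes.
Working in eighth notes: a full sixteenth-note quintuplet (5 notes) (five quintuplet sixteenths span one quarter) = 2; quarter tied to eighth (quarter + eighth) = 3; quarter = 2; eighth note = 1; a full sixteenth-note quintuplet (5 notes) (five quintuplet sixteenths span one quarter) = 2; quarter = 2; dotted quarter note = 3.
Sum: 2 + 3 + 2 + 1 + 2 + 2 + 3 = 15.
15 ÷ 12 = 1 complete bar with 3 left over.

1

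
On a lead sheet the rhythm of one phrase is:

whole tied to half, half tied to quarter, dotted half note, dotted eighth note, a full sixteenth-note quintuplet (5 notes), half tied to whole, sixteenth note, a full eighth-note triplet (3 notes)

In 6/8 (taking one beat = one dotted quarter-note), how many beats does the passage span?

14

One dotted quarter-note beat = 6 sixteenth notes.
Express everything in sixteenth notes: whole tied to half (whole + half) = 24; half tied to quarter (half + quarter) = 12; dotted half note = 12; dotted eighth note = 3; a full sixteenth-note quintuplet (5 notes) (five quintuplet sixteenths span one quarter) = 4; half tied to whole (half + whole) = 24; sixteenth note = 1; a full eighth-note triplet (3 notes) (three triplet eighths span one quarter) = 4.
Total: 24 + 12 + 12 + 3 + 4 + 24 + 1 + 4 = 84.
84 ÷ 6 = 14 beats.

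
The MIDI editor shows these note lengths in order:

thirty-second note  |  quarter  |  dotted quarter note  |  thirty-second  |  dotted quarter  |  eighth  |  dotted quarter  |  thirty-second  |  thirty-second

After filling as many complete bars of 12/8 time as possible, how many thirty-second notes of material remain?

One bar of 12/8 = 48 thirty-second notes.
Convert each value to thirty-second notes: thirty-second note = 1; quarter = 8; dotted quarter note = 12; thirty-second = 1; dotted quarter = 12; eighth = 4; dotted quarter = 12; thirty-second = 1; thirty-second = 1.
Total: 1 + 8 + 12 + 1 + 12 + 4 + 12 + 1 + 1 = 52.
52 ÷ 48 = 1 complete bar with 4 thirty-second notes remaining.

4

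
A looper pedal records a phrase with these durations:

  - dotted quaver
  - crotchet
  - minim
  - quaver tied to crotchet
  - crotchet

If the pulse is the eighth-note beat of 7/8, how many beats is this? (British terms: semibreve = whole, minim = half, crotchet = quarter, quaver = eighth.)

12.5

One eighth-note beat = 2 sixteenth notes.
Each duration in sixteenth notes: dotted quaver = 3; crotchet = 4; minim = 8; quaver tied to crotchet (quaver + crotchet) = 6; crotchet = 4.
Total: 3 + 4 + 8 + 6 + 4 = 25.
25 ÷ 2 = 12.5 beats.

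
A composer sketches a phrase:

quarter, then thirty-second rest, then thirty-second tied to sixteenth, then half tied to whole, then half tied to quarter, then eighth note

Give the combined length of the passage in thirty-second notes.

88

Each duration in thirty-second notes: quarter = 8; thirty-second rest = 1; thirty-second tied to sixteenth (thirty-second + sixteenth) = 3; half tied to whole (half + whole) = 48; half tied to quarter (half + quarter) = 24; eighth note = 4.
Altogether 8 + 1 + 3 + 48 + 24 + 4 = 88 thirty-second notes.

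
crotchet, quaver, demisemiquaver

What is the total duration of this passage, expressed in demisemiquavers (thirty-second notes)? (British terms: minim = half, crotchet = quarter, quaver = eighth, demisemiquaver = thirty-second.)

13

In thirty-second notes: crotchet = 8; quaver = 4; demisemiquaver = 1.
Altogether 8 + 4 + 1 = 13 thirty-second notes.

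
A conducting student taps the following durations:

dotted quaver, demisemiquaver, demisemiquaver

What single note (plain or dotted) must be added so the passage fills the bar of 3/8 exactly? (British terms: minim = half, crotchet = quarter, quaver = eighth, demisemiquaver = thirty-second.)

eighth note

The bar of 3/8 = 12 thirty-second notes.
Express everything in thirty-second notes: dotted quaver = 6; demisemiquaver = 1; demisemiquaver = 1.
Adding: 6 + 1 + 1 = 8.
Remaining: 12 − 8 = 4 thirty-second notes, which is a eighth note.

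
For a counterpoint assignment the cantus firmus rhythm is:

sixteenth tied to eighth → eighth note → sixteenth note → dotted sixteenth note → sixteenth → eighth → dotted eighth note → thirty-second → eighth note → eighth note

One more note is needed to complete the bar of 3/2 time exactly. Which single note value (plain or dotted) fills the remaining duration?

dotted quarter note

The bar of 3/2 = 48 thirty-second notes.
Each duration in thirty-second notes: sixteenth tied to eighth (sixteenth + eighth) = 6; eighth note = 4; sixteenth note = 2; dotted sixteenth note = 3; sixteenth = 2; eighth = 4; dotted eighth note = 6; thirty-second = 1; eighth note = 4; eighth note = 4.
Altogether 6 + 4 + 2 + 3 + 2 + 4 + 6 + 1 + 4 + 4 = 36.
Remaining: 48 − 36 = 12 thirty-second notes, which is a dotted quarter note.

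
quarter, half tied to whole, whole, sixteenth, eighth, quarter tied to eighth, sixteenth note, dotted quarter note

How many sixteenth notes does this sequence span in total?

60

Each duration in sixteenth notes: quarter = 4; half tied to whole (half + whole) = 24; whole = 16; sixteenth = 1; eighth = 2; quarter tied to eighth (quarter + eighth) = 6; sixteenth note = 1; dotted quarter note = 6.
Altogether 4 + 24 + 16 + 1 + 2 + 6 + 1 + 6 = 60 sixteenth notes.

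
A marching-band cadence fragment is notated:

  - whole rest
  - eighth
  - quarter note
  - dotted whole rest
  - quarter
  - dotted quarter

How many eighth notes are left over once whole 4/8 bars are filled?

One bar of 4/8 = 4 eighth notes.
In eighth notes: whole rest = 8; eighth = 1; quarter note = 2; dotted whole rest = 12; quarter = 2; dotted quarter = 3.
Altogether 8 + 1 + 2 + 12 + 2 + 3 = 28.
28 ÷ 4 = 7 complete bars with 0 eighth notes remaining.

0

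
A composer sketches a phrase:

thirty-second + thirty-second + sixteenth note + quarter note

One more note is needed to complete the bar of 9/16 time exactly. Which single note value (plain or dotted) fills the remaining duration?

The bar of 9/16 = 18 thirty-second notes.
Express everything in thirty-second notes: thirty-second = 1; thirty-second = 1; sixteenth note = 2; quarter note = 8.
Adding: 1 + 1 + 2 + 8 = 12.
Remaining: 18 − 12 = 6 thirty-second notes, which is a dotted eighth note.

dotted eighth note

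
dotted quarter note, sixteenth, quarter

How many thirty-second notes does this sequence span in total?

In thirty-second notes: dotted quarter note = 12; sixteenth = 2; quarter = 8.
Altogether 12 + 2 + 8 = 22 thirty-second notes.

22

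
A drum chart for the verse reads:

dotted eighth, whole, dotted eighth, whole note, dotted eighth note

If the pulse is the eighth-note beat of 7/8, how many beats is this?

One eighth-note beat = 2 sixteenth notes.
Each duration in sixteenth notes: dotted eighth = 3; whole = 16; dotted eighth = 3; whole note = 16; dotted eighth note = 3.
Altogether 3 + 16 + 3 + 16 + 3 = 41.
41 ÷ 2 = 20.5 beats.

20.5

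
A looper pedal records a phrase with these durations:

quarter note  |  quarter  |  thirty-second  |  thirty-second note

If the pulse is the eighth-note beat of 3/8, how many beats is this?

One eighth-note beat = 4 thirty-second notes.
Express everything in thirty-second notes: quarter note = 8; quarter = 8; thirty-second = 1; thirty-second note = 1.
Adding: 8 + 8 + 1 + 1 = 18.
18 ÷ 4 = 4.5 beats.

4.5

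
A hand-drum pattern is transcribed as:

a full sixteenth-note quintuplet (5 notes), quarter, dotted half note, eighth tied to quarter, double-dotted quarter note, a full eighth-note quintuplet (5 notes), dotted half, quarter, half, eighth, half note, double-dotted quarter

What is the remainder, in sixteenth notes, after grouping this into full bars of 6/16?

One bar of 6/16 = 6 sixteenth notes.
Each duration in sixteenth notes: a full sixteenth-note quintuplet (5 notes) (five quintuplet sixteenths span one quarter) = 4; quarter = 4; dotted half note = 12; eighth tied to quarter (eighth + quarter) = 6; double-dotted quarter note = 7; a full eighth-note quintuplet (5 notes) (five quintuplet eighths span one half) = 8; dotted half = 12; quarter = 4; half = 8; eighth = 2; half note = 8; double-dotted quarter = 7.
Altogether 4 + 4 + 12 + 6 + 7 + 8 + 12 + 4 + 8 + 2 + 8 + 7 = 82.
82 ÷ 6 = 13 complete bars with 4 sixteenth notes remaining.

4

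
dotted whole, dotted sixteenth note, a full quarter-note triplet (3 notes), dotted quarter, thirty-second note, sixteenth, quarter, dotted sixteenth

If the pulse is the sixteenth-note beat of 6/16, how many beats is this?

46.5

One sixteenth-note beat = 2 thirty-second notes.
In thirty-second notes: dotted whole = 48; dotted sixteenth note = 3; a full quarter-note triplet (3 notes) (three triplet quarters span one half) = 16; dotted quarter = 12; thirty-second note = 1; sixteenth = 2; quarter = 8; dotted sixteenth = 3.
Total: 48 + 3 + 16 + 12 + 1 + 2 + 8 + 3 = 93.
93 ÷ 2 = 46.5 beats.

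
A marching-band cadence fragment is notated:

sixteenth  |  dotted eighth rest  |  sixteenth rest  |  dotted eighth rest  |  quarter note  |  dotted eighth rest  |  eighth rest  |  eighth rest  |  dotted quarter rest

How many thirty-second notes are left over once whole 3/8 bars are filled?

2

One bar of 3/8 = 6 sixteenth notes.
Each duration in sixteenth notes: sixteenth = 1; dotted eighth rest = 3; sixteenth rest = 1; dotted eighth rest = 3; quarter note = 4; dotted eighth rest = 3; eighth rest = 2; eighth rest = 2; dotted quarter rest = 6.
Total: 1 + 3 + 1 + 3 + 4 + 3 + 2 + 2 + 6 = 25.
25 ÷ 6 = 4 complete bars with 1 sixteenth note remaining = 2 thirty-second notes.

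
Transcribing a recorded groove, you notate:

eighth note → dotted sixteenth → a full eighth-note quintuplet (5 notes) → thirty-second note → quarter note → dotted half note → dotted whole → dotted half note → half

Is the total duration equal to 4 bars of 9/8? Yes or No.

Yes

One bar of 9/8 = 36 thirty-second notes, so 4 bars = 144.
Express everything in thirty-second notes: eighth note = 4; dotted sixteenth = 3; a full eighth-note quintuplet (5 notes) (five quintuplet eighths span one half) = 16; thirty-second note = 1; quarter note = 8; dotted half note = 24; dotted whole = 48; dotted half note = 24; half = 16.
Altogether 4 + 3 + 16 + 1 + 8 + 24 + 48 + 24 + 16 = 144.
144 equals 144, so the answer is Yes.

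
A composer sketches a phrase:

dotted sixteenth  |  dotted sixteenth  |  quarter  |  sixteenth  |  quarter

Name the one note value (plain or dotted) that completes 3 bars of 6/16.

3 bars of 6/16 = 36 thirty-second notes.
Express everything in thirty-second notes: dotted sixteenth = 3; dotted sixteenth = 3; quarter = 8; sixteenth = 2; quarter = 8.
Adding: 3 + 3 + 8 + 2 + 8 = 24.
Remaining: 36 − 24 = 12 thirty-second notes, which is a dotted quarter note.

dotted quarter note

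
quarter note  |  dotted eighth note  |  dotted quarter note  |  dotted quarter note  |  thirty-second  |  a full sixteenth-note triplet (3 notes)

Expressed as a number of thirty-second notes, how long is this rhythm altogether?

43

Express everything in thirty-second notes: quarter note = 8; dotted eighth note = 6; dotted quarter note = 12; dotted quarter note = 12; thirty-second = 1; a full sixteenth-note triplet (3 notes) (three triplet sixteenths span one eighth) = 4.
Sum: 8 + 6 + 12 + 12 + 1 + 4 = 43 thirty-second notes.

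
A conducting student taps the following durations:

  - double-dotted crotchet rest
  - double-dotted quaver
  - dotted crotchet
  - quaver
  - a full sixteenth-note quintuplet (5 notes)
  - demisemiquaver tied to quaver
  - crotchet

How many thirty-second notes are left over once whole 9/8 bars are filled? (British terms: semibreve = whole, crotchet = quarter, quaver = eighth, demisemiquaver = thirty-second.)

One bar of 9/8 = 36 thirty-second notes.
Express everything in thirty-second notes: double-dotted crotchet rest = 14; double-dotted quaver = 7; dotted crotchet = 12; quaver = 4; a full sixteenth-note quintuplet (5 notes) (five quintuplet sixteenths span one quarter) = 8; demisemiquaver tied to quaver (demisemiquaver + quaver) = 5; crotchet = 8.
Total: 14 + 7 + 12 + 4 + 8 + 5 + 8 = 58.
58 ÷ 36 = 1 complete bar with 22 thirty-second notes remaining.

22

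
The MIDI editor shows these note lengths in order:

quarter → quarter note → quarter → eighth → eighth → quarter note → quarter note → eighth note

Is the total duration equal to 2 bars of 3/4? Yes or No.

One bar of 3/4 = 6 eighth notes, so 2 bars = 12.
Each duration in eighth notes: quarter = 2; quarter note = 2; quarter = 2; eighth = 1; eighth = 1; quarter note = 2; quarter note = 2; eighth note = 1.
Altogether 2 + 2 + 2 + 1 + 1 + 2 + 2 + 1 = 13.
13 exceeds 12, so the answer is No.

No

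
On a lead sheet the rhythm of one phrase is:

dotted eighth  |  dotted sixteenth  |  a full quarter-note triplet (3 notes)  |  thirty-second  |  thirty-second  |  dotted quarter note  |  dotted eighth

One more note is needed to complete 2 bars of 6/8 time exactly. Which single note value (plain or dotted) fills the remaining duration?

2 bars of 6/8 = 48 thirty-second notes.
Working in thirty-second notes: dotted eighth = 6; dotted sixteenth = 3; a full quarter-note triplet (3 notes) (three triplet quarters span one half) = 16; thirty-second = 1; thirty-second = 1; dotted quarter note = 12; dotted eighth = 6.
Altogether 6 + 3 + 16 + 1 + 1 + 12 + 6 = 45.
Remaining: 48 − 45 = 3 thirty-second notes, which is a dotted sixteenth note.

dotted sixteenth note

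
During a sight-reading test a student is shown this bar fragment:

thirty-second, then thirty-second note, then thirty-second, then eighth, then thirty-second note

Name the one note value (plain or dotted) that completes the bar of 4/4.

dotted half note

The bar of 4/4 = 32 thirty-second notes.
Express everything in thirty-second notes: thirty-second = 1; thirty-second note = 1; thirty-second = 1; eighth = 4; thirty-second note = 1.
Total: 1 + 1 + 1 + 4 + 1 = 8.
Remaining: 32 − 8 = 24 thirty-second notes, which is a dotted half note.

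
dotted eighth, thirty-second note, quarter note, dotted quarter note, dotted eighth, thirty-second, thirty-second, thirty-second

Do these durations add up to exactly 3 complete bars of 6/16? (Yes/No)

One bar of 6/16 = 12 thirty-second notes, so 3 bars = 36.
Working in thirty-second notes: dotted eighth = 6; thirty-second note = 1; quarter note = 8; dotted quarter note = 12; dotted eighth = 6; thirty-second = 1; thirty-second = 1; thirty-second = 1.
Adding: 6 + 1 + 8 + 12 + 6 + 1 + 1 + 1 = 36.
36 equals 36, so the answer is Yes.

Yes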